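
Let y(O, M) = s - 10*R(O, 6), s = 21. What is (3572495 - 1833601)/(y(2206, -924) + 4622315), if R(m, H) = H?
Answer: 869447/2311138 ≈ 0.37620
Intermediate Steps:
y(O, M) = -39 (y(O, M) = 21 - 10*6 = 21 - 60 = -39)
(3572495 - 1833601)/(y(2206, -924) + 4622315) = (3572495 - 1833601)/(-39 + 4622315) = 1738894/4622276 = 1738894*(1/4622276) = 869447/2311138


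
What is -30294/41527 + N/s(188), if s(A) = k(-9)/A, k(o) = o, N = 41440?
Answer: -323525502086/373743 ≈ -8.6564e+5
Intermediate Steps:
s(A) = -9/A
-30294/41527 + N/s(188) = -30294/41527 + 41440/((-9/188)) = -30294*1/41527 + 41440/((-9*1/188)) = -30294/41527 + 41440/(-9/188) = -30294/41527 + 41440*(-188/9) = -30294/41527 - 7790720/9 = -323525502086/373743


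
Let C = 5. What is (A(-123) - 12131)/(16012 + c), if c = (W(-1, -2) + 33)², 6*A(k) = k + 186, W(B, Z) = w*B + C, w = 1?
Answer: -3463/4966 ≈ -0.69734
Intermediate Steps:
W(B, Z) = 5 + B (W(B, Z) = 1*B + 5 = B + 5 = 5 + B)
A(k) = 31 + k/6 (A(k) = (k + 186)/6 = (186 + k)/6 = 31 + k/6)
c = 1369 (c = ((5 - 1) + 33)² = (4 + 33)² = 37² = 1369)
(A(-123) - 12131)/(16012 + c) = ((31 + (⅙)*(-123)) - 12131)/(16012 + 1369) = ((31 - 41/2) - 12131)/17381 = (21/2 - 12131)*(1/17381) = -24241/2*1/17381 = -3463/4966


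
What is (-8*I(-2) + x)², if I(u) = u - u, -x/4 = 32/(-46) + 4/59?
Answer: 11614464/1841449 ≈ 6.3072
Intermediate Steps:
x = 3408/1357 (x = -4*(32/(-46) + 4/59) = -4*(32*(-1/46) + 4*(1/59)) = -4*(-16/23 + 4/59) = -4*(-852/1357) = 3408/1357 ≈ 2.5114)
I(u) = 0
(-8*I(-2) + x)² = (-8*0 + 3408/1357)² = (0 + 3408/1357)² = (3408/1357)² = 11614464/1841449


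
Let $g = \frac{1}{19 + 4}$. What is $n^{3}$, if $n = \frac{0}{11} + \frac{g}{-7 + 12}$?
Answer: $\frac{1}{1520875} \approx 6.5752 \cdot 10^{-7}$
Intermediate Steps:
$g = \frac{1}{23} \approx 0.043478$
$n = \frac{1}{115}$ ($n = \frac{0}{11} + \frac{1}{23 \left(-7 + 12\right)} = 0 \cdot \frac{1}{11} + \frac{1}{23 \cdot 5} = 0 + \frac{1}{23} \cdot \frac{1}{5} = 0 + \frac{1}{115} = \frac{1}{115} \approx 0.0086956$)
$n^{3} = \left(\frac{1}{115}\right)^{3} = \frac{1}{1520875}$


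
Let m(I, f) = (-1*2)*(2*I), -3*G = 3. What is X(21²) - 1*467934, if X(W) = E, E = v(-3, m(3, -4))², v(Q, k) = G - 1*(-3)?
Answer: -467930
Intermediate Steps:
G = -1 (G = -⅓*3 = -1)
m(I, f) = -4*I
v(Q, k) = 2 (v(Q, k) = -1 - 1*(-3) = -1 + 3 = 2)
E = 4 (E = 2² = 4)
X(W) = 4
X(21²) - 1*467934 = 4 - 1*467934 = 4 - 467934 = -467930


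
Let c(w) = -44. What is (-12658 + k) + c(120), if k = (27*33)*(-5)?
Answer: -17157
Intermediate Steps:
k = -4455 (k = 891*(-5) = -4455)
(-12658 + k) + c(120) = (-12658 - 4455) - 44 = -17113 - 44 = -17157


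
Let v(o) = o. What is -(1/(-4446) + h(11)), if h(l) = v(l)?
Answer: -48905/4446 ≈ -11.000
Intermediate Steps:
h(l) = l
-(1/(-4446) + h(11)) = -(1/(-4446) + 11) = -(-1/4446 + 11) = -1*48905/4446 = -48905/4446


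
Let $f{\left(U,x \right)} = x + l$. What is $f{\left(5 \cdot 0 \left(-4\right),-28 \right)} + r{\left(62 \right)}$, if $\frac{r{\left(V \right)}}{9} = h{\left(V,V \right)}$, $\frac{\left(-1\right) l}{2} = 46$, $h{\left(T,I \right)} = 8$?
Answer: $-48$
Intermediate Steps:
$l = -92$ ($l = \left(-2\right) 46 = -92$)
$r{\left(V \right)} = 72$ ($r{\left(V \right)} = 9 \cdot 8 = 72$)
$f{\left(U,x \right)} = -92 + x$ ($f{\left(U,x \right)} = x - 92 = -92 + x$)
$f{\left(5 \cdot 0 \left(-4\right),-28 \right)} + r{\left(62 \right)} = \left(-92 - 28\right) + 72 = -120 + 72 = -48$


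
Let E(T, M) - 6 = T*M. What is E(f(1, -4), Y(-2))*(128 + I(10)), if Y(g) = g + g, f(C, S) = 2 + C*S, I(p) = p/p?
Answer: 1806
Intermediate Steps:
I(p) = 1
Y(g) = 2*g
E(T, M) = 6 + M*T (E(T, M) = 6 + T*M = 6 + M*T)
E(f(1, -4), Y(-2))*(128 + I(10)) = (6 + (2*(-2))*(2 + 1*(-4)))*(128 + 1) = (6 - 4*(2 - 4))*129 = (6 - 4*(-2))*129 = (6 + 8)*129 = 14*129 = 1806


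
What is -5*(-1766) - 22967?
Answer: -14137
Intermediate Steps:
-5*(-1766) - 22967 = 8830 - 22967 = -14137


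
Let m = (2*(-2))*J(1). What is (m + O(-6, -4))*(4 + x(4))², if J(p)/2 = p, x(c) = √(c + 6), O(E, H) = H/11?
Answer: -2392/11 - 736*√10/11 ≈ -429.04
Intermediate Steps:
O(E, H) = H/11 (O(E, H) = H*(1/11) = H/11)
x(c) = √(6 + c)
J(p) = 2*p
m = -8 (m = (2*(-2))*(2*1) = -4*2 = -8)
(m + O(-6, -4))*(4 + x(4))² = (-8 + (1/11)*(-4))*(4 + √(6 + 4))² = (-8 - 4/11)*(4 + √10)² = -92*(4 + √10)²/11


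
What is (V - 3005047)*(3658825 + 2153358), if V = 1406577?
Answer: -9290600160010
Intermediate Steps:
(V - 3005047)*(3658825 + 2153358) = (1406577 - 3005047)*(3658825 + 2153358) = -1598470*5812183 = -9290600160010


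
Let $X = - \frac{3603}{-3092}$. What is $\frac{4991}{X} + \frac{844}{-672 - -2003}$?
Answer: $\frac{20543261864}{4795593} \approx 4283.8$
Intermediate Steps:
$X = \frac{3603}{3092}$ ($X = - \frac{3603 \left(-1\right)}{3092} = \left(-1\right) \left(- \frac{3603}{3092}\right) = \frac{3603}{3092} \approx 1.1653$)
$\frac{4991}{X} + \frac{844}{-672 - -2003} = \frac{4991}{\frac{3603}{3092}} + \frac{844}{-672 - -2003} = 4991 \cdot \frac{3092}{3603} + \frac{844}{-672 + 2003} = \frac{15432172}{3603} + \frac{844}{1331} = \frac{20543261864}{4795593}$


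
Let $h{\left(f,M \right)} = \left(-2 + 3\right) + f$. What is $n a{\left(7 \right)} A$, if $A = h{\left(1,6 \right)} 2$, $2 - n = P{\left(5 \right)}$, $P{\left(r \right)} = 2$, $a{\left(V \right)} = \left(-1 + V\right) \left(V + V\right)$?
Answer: $0$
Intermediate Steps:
$a{\left(V \right)} = 2 V \left(-1 + V\right)$ ($a{\left(V \right)} = \left(-1 + V\right) 2 V = 2 V \left(-1 + V\right)$)
$h{\left(f,M \right)} = 1 + f$
$n = 0$ ($n = 2 - 2 = 0$)
$A = 4$ ($A = \left(1 + 1\right) 2 = 2 \cdot 2 = 4$)
$n a{\left(7 \right)} A = 0 \cdot 2 \cdot 7 \left(-1 + 7\right) 4 = 0 \cdot 2 \cdot 7 \cdot 6 \cdot 4 = 0 \cdot 84 \cdot 4 = 0 \cdot 4 = 0$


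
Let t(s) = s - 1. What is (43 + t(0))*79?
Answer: 3318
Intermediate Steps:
t(s) = -1 + s
(43 + t(0))*79 = (43 + (-1 + 0))*79 = (43 - 1)*79 = 42*79 = 3318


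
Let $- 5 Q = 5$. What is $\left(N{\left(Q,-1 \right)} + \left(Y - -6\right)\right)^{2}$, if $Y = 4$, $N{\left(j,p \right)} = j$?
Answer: $81$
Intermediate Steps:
$Q = -1$ ($Q = \left(- \frac{1}{5}\right) 5 = -1$)
$\left(N{\left(Q,-1 \right)} + \left(Y - -6\right)\right)^{2} = \left(-1 + \left(4 - -6\right)\right)^{2} = \left(-1 + \left(4 + 6\right)\right)^{2} = \left(-1 + 10\right)^{2} = 9^{2} = 81$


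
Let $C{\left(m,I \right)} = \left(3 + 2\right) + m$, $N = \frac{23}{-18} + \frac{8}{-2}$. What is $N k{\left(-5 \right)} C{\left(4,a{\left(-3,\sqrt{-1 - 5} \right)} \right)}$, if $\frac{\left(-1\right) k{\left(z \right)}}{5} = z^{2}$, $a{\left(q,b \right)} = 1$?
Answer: $\frac{11875}{2} \approx 5937.5$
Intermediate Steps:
$k{\left(z \right)} = - 5 z^{2}$
$N = - \frac{95}{18}$ ($N = 23 \left(- \frac{1}{18}\right) + 8 \left(- \frac{1}{2}\right) = - \frac{23}{18} - 4 = - \frac{95}{18} \approx -5.2778$)
$C{\left(m,I \right)} = 5 + m$
$N k{\left(-5 \right)} C{\left(4,a{\left(-3,\sqrt{-1 - 5} \right)} \right)} = - \frac{95 \left(- 5 \left(-5\right)^{2}\right)}{18} \left(5 + 4\right) = - \frac{95 \left(\left(-5\right) 25\right)}{18} \cdot 9 = \left(- \frac{95}{18}\right) \left(-125\right) 9 = \frac{11875}{18} \cdot 9 = \frac{11875}{2}$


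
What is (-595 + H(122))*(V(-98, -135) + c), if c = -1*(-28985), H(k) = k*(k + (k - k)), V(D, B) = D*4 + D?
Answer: 407165055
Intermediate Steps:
V(D, B) = 5*D (V(D, B) = 4*D + D = 5*D)
H(k) = k² (H(k) = k*(k + 0) = k*k = k²)
c = 28985
(-595 + H(122))*(V(-98, -135) + c) = (-595 + 122²)*(5*(-98) + 28985) = (-595 + 14884)*(-490 + 28985) = 14289*28495 = 407165055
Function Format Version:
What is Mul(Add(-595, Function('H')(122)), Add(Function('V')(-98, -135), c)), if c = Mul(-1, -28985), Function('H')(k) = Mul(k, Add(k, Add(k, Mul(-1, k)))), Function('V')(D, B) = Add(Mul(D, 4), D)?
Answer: 407165055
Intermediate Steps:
Function('V')(D, B) = Mul(5, D) (Function('V')(D, B) = Add(Mul(4, D), D) = Mul(5, D))
Function('H')(k) = Pow(k, 2) (Function('H')(k) = Mul(k, Add(k, 0)) = Mul(k, k) = Pow(k, 2))
c = 28985
Mul(Add(-595, Function('H')(122)), Add(Function('V')(-98, -135), c)) = Mul(Add(-595, Pow(122, 2)), Add(Mul(5, -98), 28985)) = Mul(Add(-595, 14884), Add(-490, 28985)) = Mul(14289, 28495) = 407165055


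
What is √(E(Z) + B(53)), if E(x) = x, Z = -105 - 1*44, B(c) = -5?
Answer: I*√154 ≈ 12.41*I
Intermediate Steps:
Z = -149 (Z = -105 - 44 = -149)
√(E(Z) + B(53)) = √(-149 - 5) = √(-154) = I*√154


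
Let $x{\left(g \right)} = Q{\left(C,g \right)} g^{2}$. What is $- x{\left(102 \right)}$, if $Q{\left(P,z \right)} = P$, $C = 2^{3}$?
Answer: $-83232$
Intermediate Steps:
$C = 8$
$x{\left(g \right)} = 8 g^{2}$
$- x{\left(102 \right)} = - 8 \cdot 102^{2} = - 8 \cdot 10404 = \left(-1\right) 83232 = -83232$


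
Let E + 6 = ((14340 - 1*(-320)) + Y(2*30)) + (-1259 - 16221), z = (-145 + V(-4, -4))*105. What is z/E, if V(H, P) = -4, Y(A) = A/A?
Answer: 3129/565 ≈ 5.5381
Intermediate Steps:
Y(A) = 1
z = -15645 (z = (-145 - 4)*105 = -149*105 = -15645)
E = -2825 (E = -6 + (((14340 - 1*(-320)) + 1) + (-1259 - 16221)) = -6 + (((14340 + 320) + 1) - 17480) = -6 + ((14660 + 1) - 17480) = -6 + (14661 - 17480) = -6 - 2819 = -2825)
z/E = -15645/(-2825) = -15645*(-1/2825) = 3129/565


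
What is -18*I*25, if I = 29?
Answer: -13050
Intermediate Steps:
-18*I*25 = -18*29*25 = -522*25 = -13050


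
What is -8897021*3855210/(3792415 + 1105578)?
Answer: -34299884329410/4897993 ≈ -7.0028e+6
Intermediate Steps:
-8897021*3855210/(3792415 + 1105578) = -8897021/(4897993*(1/3855210)) = -8897021/4897993/3855210 = -8897021*3855210/4897993 = -34299884329410/4897993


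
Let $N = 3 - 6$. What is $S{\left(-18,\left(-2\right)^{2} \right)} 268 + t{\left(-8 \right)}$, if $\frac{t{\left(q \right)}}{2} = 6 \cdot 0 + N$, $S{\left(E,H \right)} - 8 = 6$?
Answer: $3746$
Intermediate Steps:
$S{\left(E,H \right)} = 14$ ($S{\left(E,H \right)} = 8 + 6 = 14$)
$N = -3$ ($N = 3 - 6 = -3$)
$t{\left(q \right)} = -6$ ($t{\left(q \right)} = 2 \left(6 \cdot 0 - 3\right) = 2 \left(0 - 3\right) = 2 \left(-3\right) = -6$)
$S{\left(-18,\left(-2\right)^{2} \right)} 268 + t{\left(-8 \right)} = 14 \cdot 268 - 6 = 3752 - 6 = 3746$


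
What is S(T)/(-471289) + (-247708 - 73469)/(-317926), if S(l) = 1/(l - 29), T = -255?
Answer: 438655933361/434215791412 ≈ 1.0102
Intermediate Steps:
S(l) = 1/(-29 + l)
S(T)/(-471289) + (-247708 - 73469)/(-317926) = 1/(-29 - 255*(-471289)) + (-247708 - 73469)/(-317926) = -1/471289/(-284) - 321177*(-1/317926) = -1/284*(-1/471289) + 321177/317926 = 1/133846076 + 321177/317926 = 438655933361/434215791412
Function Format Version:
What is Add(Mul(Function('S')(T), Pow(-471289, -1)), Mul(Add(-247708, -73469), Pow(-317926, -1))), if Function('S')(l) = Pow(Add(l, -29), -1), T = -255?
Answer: Rational(438655933361, 434215791412) ≈ 1.0102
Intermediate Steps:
Function('S')(l) = Pow(Add(-29, l), -1)
Add(Mul(Function('S')(T), Pow(-471289, -1)), Mul(Add(-247708, -73469), Pow(-317926, -1))) = Add(Mul(Pow(Add(-29, -255), -1), Pow(-471289, -1)), Mul(Add(-247708, -73469), Pow(-317926, -1))) = Add(Mul(Pow(-284, -1), Rational(-1, 471289)), Mul(-321177, Rational(-1, 317926))) = Add(Mul(Rational(-1, 284), Rational(-1, 471289)), Rational(321177, 317926)) = Add(Rational(1, 133846076), Rational(321177, 317926)) = Rational(438655933361, 434215791412)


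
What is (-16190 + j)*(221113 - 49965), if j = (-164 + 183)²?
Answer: -2709101692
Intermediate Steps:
j = 361 (j = 19² = 361)
(-16190 + j)*(221113 - 49965) = (-16190 + 361)*(221113 - 49965) = -15829*171148 = -2709101692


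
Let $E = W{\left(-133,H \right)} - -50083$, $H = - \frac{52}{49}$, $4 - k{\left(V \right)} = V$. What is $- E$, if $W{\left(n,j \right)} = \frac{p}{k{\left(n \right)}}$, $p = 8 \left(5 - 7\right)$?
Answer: $- \frac{6861355}{137} \approx -50083.0$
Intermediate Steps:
$k{\left(V \right)} = 4 - V$
$p = -16$ ($p = 8 \left(-2\right) = -16$)
$H = - \frac{52}{49}$ ($H = \left(-52\right) \frac{1}{49} = - \frac{52}{49} \approx -1.0612$)
$W{\left(n,j \right)} = - \frac{16}{4 - n}$
$E = \frac{6861355}{137}$ ($E = \frac{16}{-4 - 133} - -50083 = \frac{16}{-137} + 50083 = 16 \left(- \frac{1}{137}\right) + 50083 = - \frac{16}{137} + 50083 = \frac{6861355}{137} \approx 50083.0$)
$- E = \left(-1\right) \frac{6861355}{137} = - \frac{6861355}{137}$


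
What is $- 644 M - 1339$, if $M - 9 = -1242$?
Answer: $792713$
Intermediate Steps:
$M = -1233$ ($M = 9 - 1242 = -1233$)
$- 644 M - 1339 = \left(-644\right) \left(-1233\right) - 1339 = 794052 - 1339 = 792713$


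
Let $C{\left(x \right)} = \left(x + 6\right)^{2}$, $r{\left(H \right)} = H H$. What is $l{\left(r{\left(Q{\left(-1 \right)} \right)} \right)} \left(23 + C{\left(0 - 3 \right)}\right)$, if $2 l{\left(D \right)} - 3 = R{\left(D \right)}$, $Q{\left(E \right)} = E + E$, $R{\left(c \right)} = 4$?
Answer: $112$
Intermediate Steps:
$Q{\left(E \right)} = 2 E$
$r{\left(H \right)} = H^{2}$
$l{\left(D \right)} = \frac{7}{2}$ ($l{\left(D \right)} = \frac{3}{2} + \frac{1}{2} \cdot 4 = \frac{3}{2} + 2 = \frac{7}{2}$)
$C{\left(x \right)} = \left(6 + x\right)^{2}$
$l{\left(r{\left(Q{\left(-1 \right)} \right)} \right)} \left(23 + C{\left(0 - 3 \right)}\right) = \frac{7 \left(23 + \left(6 + \left(0 - 3\right)\right)^{2}\right)}{2} = \frac{7 \left(23 + \left(6 - 3\right)^{2}\right)}{2} = \frac{7 \left(23 + 3^{2}\right)}{2} = \frac{7 \left(23 + 9\right)}{2} = \frac{7}{2} \cdot 32 = 112$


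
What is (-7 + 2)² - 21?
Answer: 4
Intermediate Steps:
(-7 + 2)² - 21 = (-5)² - 21 = 25 - 21 = 4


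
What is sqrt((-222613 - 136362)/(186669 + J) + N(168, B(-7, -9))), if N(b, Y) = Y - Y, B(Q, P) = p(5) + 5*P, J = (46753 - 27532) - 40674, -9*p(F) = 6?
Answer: 5*I*sqrt(148271034)/41304 ≈ 1.474*I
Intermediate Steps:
p(F) = -2/3 (p(F) = -1/9*6 = -2/3)
J = -21453 (J = 19221 - 40674 = -21453)
B(Q, P) = -2/3 + 5*P
N(b, Y) = 0
sqrt((-222613 - 136362)/(186669 + J) + N(168, B(-7, -9))) = sqrt((-222613 - 136362)/(186669 - 21453) + 0) = sqrt(-358975/165216 + 0) = sqrt(-358975/165216) = 5*I*sqrt(148271034)/41304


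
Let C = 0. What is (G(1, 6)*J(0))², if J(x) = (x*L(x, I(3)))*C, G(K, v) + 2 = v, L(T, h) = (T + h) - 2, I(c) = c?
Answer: 0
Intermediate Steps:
L(T, h) = -2 + T + h
G(K, v) = -2 + v
J(x) = 0 (J(x) = (x*(-2 + x + 3))*0 = (x*(1 + x))*0 = 0)
(G(1, 6)*J(0))² = ((-2 + 6)*0)² = (4*0)² = 0² = 0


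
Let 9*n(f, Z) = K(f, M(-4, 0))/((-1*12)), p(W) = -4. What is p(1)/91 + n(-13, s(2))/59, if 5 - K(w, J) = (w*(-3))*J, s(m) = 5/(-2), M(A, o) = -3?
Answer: -18295/289926 ≈ -0.063102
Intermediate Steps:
s(m) = -5/2 (s(m) = 5*(-½) = -5/2)
K(w, J) = 5 + 3*J*w (K(w, J) = 5 - w*(-3)*J = 5 - (-3*w)*J = 5 - (-3)*J*w = 5 + 3*J*w)
n(f, Z) = -5/108 + f/12 (n(f, Z) = ((5 + 3*(-3)*f)/((-1*12)))/9 = ((5 - 9*f)/(-12))/9 = ((5 - 9*f)*(-1/12))/9 = (-5/12 + 3*f/4)/9 = -5/108 + f/12)
p(1)/91 + n(-13, s(2))/59 = -4/91 + (-5/108 + (1/12)*(-13))/59 = -4*1/91 + (-5/108 - 13/12)*(1/59) = -4/91 - 61/54*1/59 = -4/91 - 61/3186 = -18295/289926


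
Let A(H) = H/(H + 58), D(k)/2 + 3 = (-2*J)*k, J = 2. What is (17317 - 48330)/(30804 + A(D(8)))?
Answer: -186078/184859 ≈ -1.0066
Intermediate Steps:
D(k) = -6 - 8*k (D(k) = -6 + 2*((-2*2)*k) = -6 + 2*(-4*k) = -6 - 8*k)
A(H) = H/(58 + H)
(17317 - 48330)/(30804 + A(D(8))) = (17317 - 48330)/(30804 + (-6 - 8*8)/(58 + (-6 - 8*8))) = -31013/(30804 + (-6 - 64)/(58 + (-6 - 64))) = -31013/(30804 - 70/(58 - 70)) = -31013/(30804 - 70/(-12)) = -31013/(30804 - 70*(-1/12)) = -31013/(30804 + 35/6) = -31013/184859/6 = -31013*6/184859 = -186078/184859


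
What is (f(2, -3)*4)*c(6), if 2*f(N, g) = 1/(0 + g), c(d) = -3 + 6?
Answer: -2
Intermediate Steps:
c(d) = 3
f(N, g) = 1/(2*g) (f(N, g) = 1/(2*(0 + g)) = 1/(2*g))
(f(2, -3)*4)*c(6) = (((½)/(-3))*4)*3 = (((½)*(-⅓))*4)*3 = -⅙*4*3 = -⅔*3 = -2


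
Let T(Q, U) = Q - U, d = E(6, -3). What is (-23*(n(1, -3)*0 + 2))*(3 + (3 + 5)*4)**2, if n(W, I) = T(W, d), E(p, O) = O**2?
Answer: -56350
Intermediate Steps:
d = 9 (d = (-3)**2 = 9)
n(W, I) = -9 + W (n(W, I) = W - 1*9 = W - 9 = -9 + W)
(-23*(n(1, -3)*0 + 2))*(3 + (3 + 5)*4)**2 = (-23*((-9 + 1)*0 + 2))*(3 + (3 + 5)*4)**2 = (-23*(-8*0 + 2))*(3 + 8*4)**2 = (-23*(0 + 2))*(3 + 32)**2 = -23*2*35**2 = -46*1225 = -56350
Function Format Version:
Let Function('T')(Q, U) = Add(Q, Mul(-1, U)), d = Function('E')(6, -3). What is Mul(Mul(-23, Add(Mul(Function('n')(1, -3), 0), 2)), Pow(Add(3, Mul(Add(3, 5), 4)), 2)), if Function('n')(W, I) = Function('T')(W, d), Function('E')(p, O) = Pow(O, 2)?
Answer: -56350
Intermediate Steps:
d = 9 (d = Pow(-3, 2) = 9)
Function('n')(W, I) = Add(-9, W) (Function('n')(W, I) = Add(W, Mul(-1, 9)) = Add(W, -9) = Add(-9, W))
Mul(Mul(-23, Add(Mul(Function('n')(1, -3), 0), 2)), Pow(Add(3, Mul(Add(3, 5), 4)), 2)) = Mul(Mul(-23, Add(Mul(Add(-9, 1), 0), 2)), Pow(Add(3, Mul(Add(3, 5), 4)), 2)) = Mul(Mul(-23, Add(Mul(-8, 0), 2)), Pow(Add(3, Mul(8, 4)), 2)) = Mul(Mul(-23, Add(0, 2)), Pow(Add(3, 32), 2)) = Mul(Mul(-23, 2), Pow(35, 2)) = Mul(-46, 1225) = -56350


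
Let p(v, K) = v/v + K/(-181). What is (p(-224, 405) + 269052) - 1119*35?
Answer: 41609323/181 ≈ 2.2989e+5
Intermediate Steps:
p(v, K) = 1 - K/181 (p(v, K) = 1 + K*(-1/181) = 1 - K/181)
(p(-224, 405) + 269052) - 1119*35 = ((1 - 1/181*405) + 269052) - 1119*35 = ((1 - 405/181) + 269052) - 39165 = (-224/181 + 269052) - 39165 = 48698188/181 - 39165 = 41609323/181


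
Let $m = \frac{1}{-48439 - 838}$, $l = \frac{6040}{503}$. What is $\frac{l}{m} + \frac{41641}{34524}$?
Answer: $- \frac{10275463508497}{17365572} \approx -5.9172 \cdot 10^{5}$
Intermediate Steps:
$l = \frac{6040}{503}$ ($l = 6040 \cdot \frac{1}{503} = \frac{6040}{503} \approx 12.008$)
$m = - \frac{1}{49277}$ ($m = \frac{1}{-49277} = - \frac{1}{49277} \approx -2.0293 \cdot 10^{-5}$)
$\frac{l}{m} + \frac{41641}{34524} = \frac{6040}{503 \left(- \frac{1}{49277}\right)} + \frac{41641}{34524} = \frac{6040}{503} \left(-49277\right) + 41641 \cdot \frac{1}{34524} = - \frac{297633080}{503} + \frac{41641}{34524} = - \frac{10275463508497}{17365572}$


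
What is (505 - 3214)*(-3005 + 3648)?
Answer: -1741887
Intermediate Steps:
(505 - 3214)*(-3005 + 3648) = -2709*643 = -1741887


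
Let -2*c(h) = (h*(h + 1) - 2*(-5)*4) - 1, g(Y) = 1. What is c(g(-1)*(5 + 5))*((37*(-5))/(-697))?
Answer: -27565/1394 ≈ -19.774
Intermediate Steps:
c(h) = -39/2 - h*(1 + h)/2 (c(h) = -((h*(h + 1) - 2*(-5)*4) - 1)/2 = -((h*(1 + h) + 10*4) - 1)/2 = -((h*(1 + h) + 40) - 1)/2 = -((40 + h*(1 + h)) - 1)/2 = -(39 + h*(1 + h))/2 = -39/2 - h*(1 + h)/2)
c(g(-1)*(5 + 5))*((37*(-5))/(-697)) = (-39/2 - (5 + 5)/2 - (5 + 5)²/2)*((37*(-5))/(-697)) = (-39/2 - 10/2 - (1*10)²/2)*(-185*(-1/697)) = (-39/2 - ½*10 - ½*10²)*(185/697) = (-39/2 - 5 - ½*100)*(185/697) = (-39/2 - 5 - 50)*(185/697) = -149/2*185/697 = -27565/1394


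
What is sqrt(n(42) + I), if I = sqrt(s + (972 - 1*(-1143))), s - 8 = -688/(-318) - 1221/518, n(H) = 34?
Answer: sqrt(168472584 + 2226*sqrt(10518666942))/2226 ≈ 8.9484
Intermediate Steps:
s = 17377/2226 (s = 8 + (-688/(-318) - 1221/518) = 8 + (-688*(-1/318) - 1221*1/518) = 8 + (344/159 - 33/14) = 8 - 431/2226 = 17377/2226 ≈ 7.8064)
I = sqrt(10518666942)/2226 (I = sqrt(17377/2226 + (972 - 1*(-1143))) = sqrt(17377/2226 + (972 + 1143)) = sqrt(17377/2226 + 2115) = sqrt(4725367/2226) = sqrt(10518666942)/2226 ≈ 46.074)
sqrt(n(42) + I) = sqrt(34 + sqrt(10518666942)/2226)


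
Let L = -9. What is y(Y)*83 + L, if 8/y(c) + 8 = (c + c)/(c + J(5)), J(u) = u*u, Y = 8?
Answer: -3018/31 ≈ -97.355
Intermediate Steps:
J(u) = u²
y(c) = 8/(-8 + 2*c/(25 + c)) (y(c) = 8/(-8 + (c + c)/(c + 5²)) = 8/(-8 + (2*c)/(c + 25)) = 8/(-8 + (2*c)/(25 + c)) = 8/(-8 + 2*c/(25 + c)))
y(Y)*83 + L = (4*(-25 - 1*8)/(100 + 3*8))*83 - 9 = (4*(-25 - 8)/(100 + 24))*83 - 9 = (4*(-33)/124)*83 - 9 = (4*(1/124)*(-33))*83 - 9 = -33/31*83 - 9 = -2739/31 - 9 = -3018/31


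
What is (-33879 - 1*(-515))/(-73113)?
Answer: 33364/73113 ≈ 0.45633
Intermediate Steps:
(-33879 - 1*(-515))/(-73113) = (-33879 + 515)*(-1/73113) = -33364*(-1/73113) = 33364/73113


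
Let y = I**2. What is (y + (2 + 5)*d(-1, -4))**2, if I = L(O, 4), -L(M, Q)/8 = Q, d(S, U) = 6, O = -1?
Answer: 1136356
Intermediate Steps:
L(M, Q) = -8*Q
I = -32 (I = -8*4 = -32)
y = 1024 (y = (-32)**2 = 1024)
(y + (2 + 5)*d(-1, -4))**2 = (1024 + (2 + 5)*6)**2 = (1024 + 7*6)**2 = (1024 + 42)**2 = 1066**2 = 1136356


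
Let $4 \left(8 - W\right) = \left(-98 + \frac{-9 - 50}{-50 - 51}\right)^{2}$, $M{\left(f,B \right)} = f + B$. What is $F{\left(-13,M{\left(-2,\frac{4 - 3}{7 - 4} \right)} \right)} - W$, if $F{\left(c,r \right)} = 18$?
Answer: $\frac{97213961}{40804} \approx 2382.5$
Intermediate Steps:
$M{\left(f,B \right)} = B + f$
$W = - \frac{96479489}{40804}$ ($W = 8 - \frac{\left(-98 + \frac{-9 - 50}{-50 - 51}\right)^{2}}{4} = 8 - \frac{\left(-98 - \frac{59}{-101}\right)^{2}}{4} = 8 - \frac{\left(-98 - - \frac{59}{101}\right)^{2}}{4} = 8 - \frac{\left(-98 + \frac{59}{101}\right)^{2}}{4} = 8 - \frac{\left(- \frac{9839}{101}\right)^{2}}{4} = 8 - \frac{96805921}{40804} = - \frac{96479489}{40804} \approx -2364.5$)
$F{\left(-13,M{\left(-2,\frac{4 - 3}{7 - 4} \right)} \right)} - W = 18 - - \frac{96479489}{40804} = 18 + \frac{96479489}{40804} = \frac{97213961}{40804}$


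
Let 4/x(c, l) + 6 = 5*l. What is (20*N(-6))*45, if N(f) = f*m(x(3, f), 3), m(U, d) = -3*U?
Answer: -1800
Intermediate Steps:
x(c, l) = 4/(-6 + 5*l)
N(f) = -12*f/(-6 + 5*f) (N(f) = f*(-12/(-6 + 5*f)) = -12*f/(-6 + 5*f))
(20*N(-6))*45 = (20*(-12*(-6)/(-6 + 5*(-6))))*45 = (20*(-12*(-6)/(-6 - 30)))*45 = (20*(-12*(-6)/(-36)))*45 = (20*(-12*(-6)*(-1/36)))*45 = (20*(-2))*45 = -40*45 = -1800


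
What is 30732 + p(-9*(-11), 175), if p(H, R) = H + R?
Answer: 31006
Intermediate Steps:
30732 + p(-9*(-11), 175) = 30732 + (-9*(-11) + 175) = 30732 + (99 + 175) = 30732 + 274 = 31006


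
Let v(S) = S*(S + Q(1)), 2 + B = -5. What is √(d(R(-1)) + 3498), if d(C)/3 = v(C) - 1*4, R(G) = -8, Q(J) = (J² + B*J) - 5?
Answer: 3*√438 ≈ 62.785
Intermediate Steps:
B = -7 (B = -2 - 5 = -7)
Q(J) = -5 + J² - 7*J (Q(J) = (J² - 7*J) - 5 = -5 + J² - 7*J)
v(S) = S*(-11 + S) (v(S) = S*(S + (-5 + 1² - 7*1)) = S*(S + (-5 + 1 - 7)) = S*(S - 11) = S*(-11 + S))
d(C) = -12 + 3*C*(-11 + C) (d(C) = 3*(C*(-11 + C) - 1*4) = 3*(C*(-11 + C) - 4) = 3*(-4 + C*(-11 + C)) = -12 + 3*C*(-11 + C))
√(d(R(-1)) + 3498) = √((-12 + 3*(-8)*(-11 - 8)) + 3498) = √((-12 + 3*(-8)*(-19)) + 3498) = √((-12 + 456) + 3498) = √(444 + 3498) = √3942 = 3*√438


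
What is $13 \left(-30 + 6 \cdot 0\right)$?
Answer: $-390$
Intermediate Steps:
$13 \left(-30 + 6 \cdot 0\right) = 13 \left(-30 + 0\right) = 13 \left(-30\right) = -390$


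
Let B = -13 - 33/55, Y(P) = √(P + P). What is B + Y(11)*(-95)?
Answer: -68/5 - 95*√22 ≈ -459.19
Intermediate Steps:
Y(P) = √2*√P (Y(P) = √(2*P) = √2*√P)
B = -68/5 (B = -13 - 33*1/55 = -13 - ⅗ = -68/5 ≈ -13.600)
B + Y(11)*(-95) = -68/5 + (√2*√11)*(-95) = -68/5 + √22*(-95) = -68/5 - 95*√22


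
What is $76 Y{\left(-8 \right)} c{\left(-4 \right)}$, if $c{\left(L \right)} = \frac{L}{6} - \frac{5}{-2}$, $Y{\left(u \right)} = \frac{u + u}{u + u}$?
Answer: $\frac{418}{3} \approx 139.33$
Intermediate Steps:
$Y{\left(u \right)} = 1$ ($Y{\left(u \right)} = \frac{2 u}{2 u} = 2 u \frac{1}{2 u} = 1$)
$c{\left(L \right)} = \frac{5}{2} + \frac{L}{6}$ ($c{\left(L \right)} = L \frac{1}{6} - - \frac{5}{2} = \frac{L}{6} + \frac{5}{2} = \frac{5}{2} + \frac{L}{6}$)
$76 Y{\left(-8 \right)} c{\left(-4 \right)} = 76 \cdot 1 \left(\frac{5}{2} + \frac{1}{6} \left(-4\right)\right) = 76 \left(\frac{5}{2} - \frac{2}{3}\right) = 76 \cdot \frac{11}{6} = \frac{418}{3}$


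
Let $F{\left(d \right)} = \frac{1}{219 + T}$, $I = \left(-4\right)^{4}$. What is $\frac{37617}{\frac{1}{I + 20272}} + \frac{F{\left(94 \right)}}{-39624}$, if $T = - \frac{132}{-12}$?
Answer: $\frac{7037476329611519}{9113520} \approx 7.722 \cdot 10^{8}$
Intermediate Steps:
$I = 256$
$T = 11$ ($T = \left(-132\right) \left(- \frac{1}{12}\right) = 11$)
$F{\left(d \right)} = \frac{1}{230}$ ($F{\left(d \right)} = \frac{1}{219 + 11} = \frac{1}{230}$)
$\frac{37617}{\frac{1}{I + 20272}} + \frac{F{\left(94 \right)}}{-39624} = \frac{37617}{\frac{1}{256 + 20272}} + \frac{1}{230 \left(-39624\right)} = \frac{37617}{\frac{1}{20528}} + \frac{1}{230} \left(- \frac{1}{39624}\right) = 37617 \frac{1}{\frac{1}{20528}} - \frac{1}{9113520} = 37617 \cdot 20528 - \frac{1}{9113520} = 772201776 - \frac{1}{9113520} = \frac{7037476329611519}{9113520}$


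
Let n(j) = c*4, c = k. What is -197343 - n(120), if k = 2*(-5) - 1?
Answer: -197299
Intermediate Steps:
k = -11 (k = -10 - 1 = -11)
c = -11
n(j) = -44 (n(j) = -11*4 = -44)
-197343 - n(120) = -197343 - 1*(-44) = -197343 + 44 = -197299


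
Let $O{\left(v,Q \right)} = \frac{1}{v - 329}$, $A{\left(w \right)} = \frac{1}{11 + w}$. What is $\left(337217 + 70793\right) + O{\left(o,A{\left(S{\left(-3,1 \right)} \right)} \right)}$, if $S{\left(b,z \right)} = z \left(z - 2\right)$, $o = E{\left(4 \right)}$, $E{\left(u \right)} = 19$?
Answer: $\frac{126483099}{310} \approx 4.0801 \cdot 10^{5}$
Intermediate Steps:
$o = 19$
$S{\left(b,z \right)} = z \left(-2 + z\right)$
$O{\left(v,Q \right)} = \frac{1}{-329 + v}$
$\left(337217 + 70793\right) + O{\left(o,A{\left(S{\left(-3,1 \right)} \right)} \right)} = \left(337217 + 70793\right) + \frac{1}{-329 + 19} = 408010 + \frac{1}{-310} = 408010 - \frac{1}{310} = \frac{126483099}{310}$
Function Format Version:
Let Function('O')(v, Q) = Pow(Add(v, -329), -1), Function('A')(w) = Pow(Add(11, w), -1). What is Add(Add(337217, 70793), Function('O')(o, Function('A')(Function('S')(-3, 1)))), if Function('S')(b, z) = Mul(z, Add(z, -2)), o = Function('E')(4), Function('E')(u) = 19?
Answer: Rational(126483099, 310) ≈ 4.0801e+5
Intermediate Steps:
o = 19
Function('S')(b, z) = Mul(z, Add(-2, z))
Function('O')(v, Q) = Pow(Add(-329, v), -1)
Add(Add(337217, 70793), Function('O')(o, Function('A')(Function('S')(-3, 1)))) = Add(Add(337217, 70793), Pow(Add(-329, 19), -1)) = Add(408010, Pow(-310, -1)) = Add(408010, Rational(-1, 310)) = Rational(126483099, 310)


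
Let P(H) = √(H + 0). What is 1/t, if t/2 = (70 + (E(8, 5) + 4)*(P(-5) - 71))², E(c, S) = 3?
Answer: I/(196*(61*√5 + 1858*I)) ≈ 2.7313e-6 + 2.0051e-7*I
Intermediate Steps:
P(H) = √H
t = 2*(-427 + 7*I*√5)² (t = 2*(70 + (3 + 4)*(√(-5) - 71))² = 2*(70 + 7*(I*√5 - 71))² = 2*(70 + 7*(-71 + I*√5))² = 2*(70 + (-497 + 7*I*√5))² = 2*(-427 + 7*I*√5)² ≈ 3.6417e+5 - 26734.0*I)
1/t = 1/(364168 - 11956*I*√5)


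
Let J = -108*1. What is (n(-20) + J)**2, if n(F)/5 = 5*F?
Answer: 369664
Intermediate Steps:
J = -108
n(F) = 25*F (n(F) = 5*(5*F) = 25*F)
(n(-20) + J)**2 = (25*(-20) - 108)**2 = (-500 - 108)**2 = (-608)**2 = 369664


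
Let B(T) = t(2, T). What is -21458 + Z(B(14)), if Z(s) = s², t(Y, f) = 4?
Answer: -21442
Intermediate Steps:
B(T) = 4
-21458 + Z(B(14)) = -21458 + 4² = -21458 + 16 = -21442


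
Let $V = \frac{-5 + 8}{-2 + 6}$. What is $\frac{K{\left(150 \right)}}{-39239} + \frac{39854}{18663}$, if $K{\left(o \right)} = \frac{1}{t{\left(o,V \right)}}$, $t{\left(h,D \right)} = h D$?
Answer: $\frac{117287320508}{54923809275} \approx 2.1355$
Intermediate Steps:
$V = \frac{3}{4} \approx 0.75$
$t{\left(h,D \right)} = D h$
$K{\left(o \right)} = \frac{4}{3 o}$ ($K{\left(o \right)} = \frac{1}{\frac{3}{4} o} = \frac{4}{3 o}$)
$\frac{K{\left(150 \right)}}{-39239} + \frac{39854}{18663} = \frac{\frac{4}{3} \cdot \frac{1}{150}}{-39239} + \frac{39854}{18663} = \frac{4}{3} \cdot \frac{1}{150} \left(- \frac{1}{39239}\right) + 39854 \cdot \frac{1}{18663} = \frac{2}{225} \left(- \frac{1}{39239}\right) + \frac{39854}{18663} = - \frac{2}{8828775} + \frac{39854}{18663} = \frac{117287320508}{54923809275}$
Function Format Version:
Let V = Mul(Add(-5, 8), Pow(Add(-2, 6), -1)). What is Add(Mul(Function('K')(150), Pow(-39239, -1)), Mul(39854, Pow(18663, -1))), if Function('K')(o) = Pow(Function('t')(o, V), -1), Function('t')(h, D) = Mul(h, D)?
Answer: Rational(117287320508, 54923809275) ≈ 2.1355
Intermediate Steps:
V = Rational(3, 4) (V = Mul(3, Pow(4, -1)) = Mul(3, Rational(1, 4)) = Rational(3, 4) ≈ 0.75000)
Function('t')(h, D) = Mul(D, h)
Function('K')(o) = Mul(Rational(4, 3), Pow(o, -1)) (Function('K')(o) = Pow(Mul(Rational(3, 4), o), -1) = Mul(Rational(4, 3), Pow(o, -1)))
Add(Mul(Function('K')(150), Pow(-39239, -1)), Mul(39854, Pow(18663, -1))) = Add(Mul(Mul(Rational(4, 3), Pow(150, -1)), Pow(-39239, -1)), Mul(39854, Pow(18663, -1))) = Add(Mul(Mul(Rational(4, 3), Rational(1, 150)), Rational(-1, 39239)), Mul(39854, Rational(1, 18663))) = Add(Mul(Rational(2, 225), Rational(-1, 39239)), Rational(39854, 18663)) = Add(Rational(-2, 8828775), Rational(39854, 18663)) = Rational(117287320508, 54923809275)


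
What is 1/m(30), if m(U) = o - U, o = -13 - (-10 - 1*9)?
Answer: -1/24 ≈ -0.041667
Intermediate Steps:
o = 6 (o = -13 - (-10 - 9) = -13 - 1*(-19) = -13 + 19 = 6)
m(U) = 6 - U
1/m(30) = 1/(6 - 1*30) = 1/(6 - 30) = 1/(-24) = -1/24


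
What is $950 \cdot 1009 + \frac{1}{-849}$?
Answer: $\frac{813808949}{849} \approx 9.5855 \cdot 10^{5}$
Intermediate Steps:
$950 \cdot 1009 + \frac{1}{-849} = 958550 - \frac{1}{849} = \frac{813808949}{849}$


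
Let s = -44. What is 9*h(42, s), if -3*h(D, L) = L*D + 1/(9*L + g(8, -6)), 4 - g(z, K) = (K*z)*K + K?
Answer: 3736659/674 ≈ 5544.0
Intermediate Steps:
g(z, K) = 4 - K - z*K² (g(z, K) = 4 - ((K*z)*K + K) = 4 - (z*K² + K) = 4 - (K + z*K²) = 4 + (-K - z*K²) = 4 - K - z*K²)
h(D, L) = -1/(3*(-278 + 9*L)) - D*L/3 (h(D, L) = -(L*D + 1/(9*L + (4 - 1*(-6) - 1*8*(-6)²)))/3 = -(D*L + 1/(9*L + (4 + 6 - 1*8*36)))/3 = -(D*L + 1/(9*L + (4 + 6 - 288)))/3 = -(D*L + 1/(9*L - 278))/3 = -(D*L + 1/(-278 + 9*L))/3 = -(1/(-278 + 9*L) + D*L)/3 = -1/(3*(-278 + 9*L)) - D*L/3)
9*h(42, s) = 9*((-1 - 9*42*(-44)² + 278*42*(-44))/(3*(-278 + 9*(-44)))) = 9*((-1 - 9*42*1936 - 513744)/(3*(-278 - 396))) = 9*((⅓)*(-1 - 731808 - 513744)/(-674)) = 9*((⅓)*(-1/674)*(-1245553)) = 9*(1245553/2022) = 3736659/674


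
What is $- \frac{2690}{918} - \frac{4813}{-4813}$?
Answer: $- \frac{886}{459} \approx -1.9303$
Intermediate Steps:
$- \frac{2690}{918} - \frac{4813}{-4813} = \left(-2690\right) \frac{1}{918} - -1 = - \frac{1345}{459} + 1 = - \frac{886}{459}$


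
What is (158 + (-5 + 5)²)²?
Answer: 24964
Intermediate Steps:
(158 + (-5 + 5)²)² = (158 + 0²)² = (158 + 0)² = 158² = 24964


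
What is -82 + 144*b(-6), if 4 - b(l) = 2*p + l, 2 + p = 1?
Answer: 1646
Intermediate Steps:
p = -1 (p = -2 + 1 = -1)
b(l) = 6 - l (b(l) = 4 - (2*(-1) + l) = 4 - (-2 + l) = 4 + (2 - l) = 6 - l)
-82 + 144*b(-6) = -82 + 144*(6 - 1*(-6)) = -82 + 144*(6 + 6) = -82 + 144*12 = -82 + 1728 = 1646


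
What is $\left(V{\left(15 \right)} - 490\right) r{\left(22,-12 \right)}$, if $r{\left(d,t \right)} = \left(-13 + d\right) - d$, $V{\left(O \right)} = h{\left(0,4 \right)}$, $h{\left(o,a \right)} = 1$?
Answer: $6357$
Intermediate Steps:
$V{\left(O \right)} = 1$
$r{\left(d,t \right)} = -13$
$\left(V{\left(15 \right)} - 490\right) r{\left(22,-12 \right)} = \left(1 - 490\right) \left(-13\right) = \left(-489\right) \left(-13\right) = 6357$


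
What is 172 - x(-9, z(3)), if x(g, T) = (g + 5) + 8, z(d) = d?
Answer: 168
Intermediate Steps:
x(g, T) = 13 + g (x(g, T) = (5 + g) + 8 = 13 + g)
172 - x(-9, z(3)) = 172 - (13 - 9) = 172 - 1*4 = 172 - 4 = 168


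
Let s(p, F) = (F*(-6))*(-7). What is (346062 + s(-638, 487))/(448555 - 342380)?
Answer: 366516/106175 ≈ 3.4520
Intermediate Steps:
s(p, F) = 42*F (s(p, F) = -6*F*(-7) = 42*F)
(346062 + s(-638, 487))/(448555 - 342380) = (346062 + 42*487)/(448555 - 342380) = (346062 + 20454)/106175 = 366516*(1/106175) = 366516/106175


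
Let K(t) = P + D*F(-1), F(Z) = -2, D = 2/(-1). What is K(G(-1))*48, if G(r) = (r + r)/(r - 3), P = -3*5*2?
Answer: -1248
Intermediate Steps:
D = -2 (D = 2*(-1) = -2)
P = -30 (P = -15*2 = -30)
G(r) = 2*r/(-3 + r) (G(r) = (2*r)/(-3 + r) = 2*r/(-3 + r))
K(t) = -26 (K(t) = -30 - 2*(-2) = -30 + 4 = -26)
K(G(-1))*48 = -26*48 = -1248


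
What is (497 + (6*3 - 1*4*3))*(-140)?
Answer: -70420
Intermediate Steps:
(497 + (6*3 - 1*4*3))*(-140) = (497 + (18 - 4*3))*(-140) = (497 + (18 - 12))*(-140) = (497 + 6)*(-140) = 503*(-140) = -70420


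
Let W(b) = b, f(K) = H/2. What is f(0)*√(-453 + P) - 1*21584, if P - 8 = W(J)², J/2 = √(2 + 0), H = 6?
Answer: -21584 + 3*I*√437 ≈ -21584.0 + 62.714*I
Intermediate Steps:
f(K) = 3 (f(K) = 6/2 = 6*(½) = 3)
J = 2*√2 (J = 2*√(2 + 0) = 2*√2 ≈ 2.8284)
P = 16 (P = 8 + (2*√2)² = 8 + 8 = 16)
f(0)*√(-453 + P) - 1*21584 = 3*√(-453 + 16) - 1*21584 = 3*√(-437) - 21584 = 3*(I*√437) - 21584 = 3*I*√437 - 21584 = -21584 + 3*I*√437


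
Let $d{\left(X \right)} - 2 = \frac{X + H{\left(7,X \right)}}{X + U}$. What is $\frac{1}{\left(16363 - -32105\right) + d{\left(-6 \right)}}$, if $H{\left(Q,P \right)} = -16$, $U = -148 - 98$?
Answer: $\frac{126}{6107231} \approx 2.0631 \cdot 10^{-5}$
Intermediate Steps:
$U = -246$
$d{\left(X \right)} = 2 + \frac{-16 + X}{-246 + X}$ ($d{\left(X \right)} = 2 + \frac{X - 16}{X - 246} = 2 + \frac{-16 + X}{-246 + X}$)
$\frac{1}{\left(16363 - -32105\right) + d{\left(-6 \right)}} = \frac{1}{\left(16363 - -32105\right) + \frac{-508 + 3 \left(-6\right)}{-246 - 6}} = \frac{1}{\left(16363 + 32105\right) + \frac{-508 - 18}{-252}} = \frac{1}{48468 - - \frac{263}{126}} = \frac{1}{48468 + \frac{263}{126}} = \frac{1}{\frac{6107231}{126}} = \frac{126}{6107231}$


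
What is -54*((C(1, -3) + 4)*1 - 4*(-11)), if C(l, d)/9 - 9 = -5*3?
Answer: 324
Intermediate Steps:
C(l, d) = -54 (C(l, d) = 81 + 9*(-5*3) = 81 + 9*(-15) = 81 - 135 = -54)
-54*((C(1, -3) + 4)*1 - 4*(-11)) = -54*((-54 + 4)*1 - 4*(-11)) = -54*(-50*1 + 44) = -54*(-50 + 44) = -54*(-6) = 324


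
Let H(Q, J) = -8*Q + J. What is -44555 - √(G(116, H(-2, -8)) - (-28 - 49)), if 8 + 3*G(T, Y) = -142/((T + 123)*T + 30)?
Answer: -44555 - 10*√143141255/13877 ≈ -44564.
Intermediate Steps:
H(Q, J) = J - 8*Q
G(T, Y) = -8/3 - 142/(3*(30 + T*(123 + T))) (G(T, Y) = -8/3 + (-142/((T + 123)*T + 30))/3 = -8/3 + (-142/((123 + T)*T + 30))/3 = -8/3 + (-142/(T*(123 + T) + 30))/3 = -8/3 + (-142/(30 + T*(123 + T)))/3 = -8/3 - 142/(3*(30 + T*(123 + T))))
-44555 - √(G(116, H(-2, -8)) - (-28 - 49)) = -44555 - √(2*(-191 - 492*116 - 4*116²)/(3*(30 + 116² + 123*116)) - (-28 - 49)) = -44555 - √(2*(-191 - 57072 - 4*13456)/(3*(30 + 13456 + 14268)) - 1*(-77)) = -44555 - √((⅔)*(-191 - 57072 - 53824)/27754 + 77) = -44555 - √((⅔)*(1/27754)*(-111087) + 77) = -44555 - √(-37029/13877 + 77) = -44555 - √(1031500/13877) = -44555 - 10*√143141255/13877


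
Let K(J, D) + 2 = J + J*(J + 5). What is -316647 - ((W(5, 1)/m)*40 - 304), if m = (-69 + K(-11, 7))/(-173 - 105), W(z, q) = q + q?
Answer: -317733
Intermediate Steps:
K(J, D) = -2 + J + J*(5 + J) (K(J, D) = -2 + (J + J*(J + 5)) = -2 + (J + J*(5 + J)) = -2 + J + J*(5 + J))
W(z, q) = 2*q
m = 8/139 (m = (-69 + (-2 + (-11)² + 6*(-11)))/(-173 - 105) = (-69 + (-2 + 121 - 66))/(-278) = (-69 + 53)*(-1/278) = -16*(-1/278) = 8/139 ≈ 0.057554)
-316647 - ((W(5, 1)/m)*40 - 304) = -316647 - (((2*1)/(8/139))*40 - 304) = -316647 - ((2*(139/8))*40 - 304) = -316647 - ((139/4)*40 - 304) = -316647 - (1390 - 304) = -316647 - 1*1086 = -316647 - 1086 = -317733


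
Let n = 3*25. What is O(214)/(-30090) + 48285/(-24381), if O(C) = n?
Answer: -10775735/5434254 ≈ -1.9829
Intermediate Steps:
n = 75
O(C) = 75
O(214)/(-30090) + 48285/(-24381) = 75/(-30090) + 48285/(-24381) = 75*(-1/30090) + 48285*(-1/24381) = -5/2006 - 5365/2709 = -10775735/5434254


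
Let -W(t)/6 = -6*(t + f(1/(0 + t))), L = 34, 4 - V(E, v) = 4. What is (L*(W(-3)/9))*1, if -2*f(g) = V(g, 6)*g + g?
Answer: -1156/3 ≈ -385.33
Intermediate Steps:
V(E, v) = 0 (V(E, v) = 4 - 1*4 = 4 - 4 = 0)
f(g) = -g/2 (f(g) = -(0*g + g)/2 = -(0 + g)/2 = -g/2)
W(t) = -18/t + 36*t (W(t) = -(-36)*(t - 1/(2*(0 + t))) = -(-36)*(t - 1/(2*t)) = -6*(-6*t + 3/t) = -18/t + 36*t)
(L*(W(-3)/9))*1 = (34*((-18/(-3) + 36*(-3))/9))*1 = (34*((-18*(-⅓) - 108)*(⅑)))*1 = (34*((6 - 108)*(⅑)))*1 = (34*(-102*⅑))*1 = (34*(-34/3))*1 = -1156/3*1 = -1156/3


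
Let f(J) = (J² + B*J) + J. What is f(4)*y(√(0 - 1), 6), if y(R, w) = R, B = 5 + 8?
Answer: 72*I ≈ 72.0*I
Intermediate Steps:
B = 13
f(J) = J² + 14*J (f(J) = (J² + 13*J) + J = J² + 14*J)
f(4)*y(√(0 - 1), 6) = (4*(14 + 4))*√(0 - 1) = (4*18)*√(-1) = 72*I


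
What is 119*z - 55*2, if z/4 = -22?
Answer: -10582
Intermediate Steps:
z = -88 (z = 4*(-22) = -88)
119*z - 55*2 = 119*(-88) - 55*2 = -10472 - 110 = -10582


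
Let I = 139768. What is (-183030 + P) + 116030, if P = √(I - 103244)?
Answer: -67000 + 2*√9131 ≈ -66809.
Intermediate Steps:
P = 2*√9131 (P = √(139768 - 103244) = √36524 = 2*√9131 ≈ 191.11)
(-183030 + P) + 116030 = (-183030 + 2*√9131) + 116030 = -67000 + 2*√9131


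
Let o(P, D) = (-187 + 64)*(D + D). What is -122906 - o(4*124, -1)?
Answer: -123152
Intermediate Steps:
o(P, D) = -246*D
-122906 - o(4*124, -1) = -122906 - (-246)*(-1) = -122906 - 1*246 = -122906 - 246 = -123152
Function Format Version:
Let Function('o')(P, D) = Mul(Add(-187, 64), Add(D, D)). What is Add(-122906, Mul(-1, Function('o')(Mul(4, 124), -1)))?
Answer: -123152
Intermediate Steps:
Function('o')(P, D) = Mul(-246, D) (Function('o')(P, D) = Mul(-123, Mul(2, D)) = Mul(-246, D))
Add(-122906, Mul(-1, Function('o')(Mul(4, 124), -1))) = Add(-122906, Mul(-1, Mul(-246, -1))) = Add(-122906, Mul(-1, 246)) = Add(-122906, -246) = -123152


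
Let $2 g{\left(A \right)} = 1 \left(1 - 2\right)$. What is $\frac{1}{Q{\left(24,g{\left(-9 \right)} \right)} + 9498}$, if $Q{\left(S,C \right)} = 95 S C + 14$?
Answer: $\frac{1}{8372} \approx 0.00011945$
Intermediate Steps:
$g{\left(A \right)} = - \frac{1}{2}$ ($g{\left(A \right)} = \frac{1 \left(1 - 2\right)}{2} = \frac{1 \left(-1\right)}{2} = \frac{1}{2} \left(-1\right) = - \frac{1}{2}$)
$Q{\left(S,C \right)} = 14 + 95 C S$ ($Q{\left(S,C \right)} = 95 C S + 14 = 14 + 95 C S$)
$\frac{1}{Q{\left(24,g{\left(-9 \right)} \right)} + 9498} = \frac{1}{\left(14 + 95 \left(- \frac{1}{2}\right) 24\right) + 9498} = \frac{1}{\left(14 - 1140\right) + 9498} = \frac{1}{-1126 + 9498} = \frac{1}{8372}$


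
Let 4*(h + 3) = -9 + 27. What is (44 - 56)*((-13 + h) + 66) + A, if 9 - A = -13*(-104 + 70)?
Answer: -1087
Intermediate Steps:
A = -433 (A = 9 - (-13)*(-104 + 70) = 9 - (-13)*(-34) = 9 - 1*442 = 9 - 442 = -433)
h = 3/2 (h = -3 + (-9 + 27)/4 = -3 + (¼)*18 = -3 + 9/2 = 3/2 ≈ 1.5000)
(44 - 56)*((-13 + h) + 66) + A = (44 - 56)*((-13 + 3/2) + 66) - 433 = -12*(-23/2 + 66) - 433 = -12*109/2 - 433 = -654 - 433 = -1087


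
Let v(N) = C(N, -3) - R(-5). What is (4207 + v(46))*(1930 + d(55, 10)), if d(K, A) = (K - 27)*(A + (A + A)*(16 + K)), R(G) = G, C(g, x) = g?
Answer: 178708260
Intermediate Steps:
d(K, A) = (-27 + K)*(A + 2*A*(16 + K)) (d(K, A) = (-27 + K)*(A + (2*A)*(16 + K)) = (-27 + K)*(A + 2*A*(16 + K)))
v(N) = 5 + N (v(N) = N - 1*(-5) = N + 5 = 5 + N)
(4207 + v(46))*(1930 + d(55, 10)) = (4207 + (5 + 46))*(1930 + 10*(-891 - 21*55 + 2*55²)) = (4207 + 51)*(1930 + 10*(-891 - 1155 + 2*3025)) = 4258*(1930 + 10*(-891 - 1155 + 6050)) = 4258*(1930 + 10*4004) = 4258*(1930 + 40040) = 4258*41970 = 178708260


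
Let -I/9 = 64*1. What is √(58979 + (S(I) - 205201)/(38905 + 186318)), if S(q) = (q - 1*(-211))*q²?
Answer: 2*√741103256431087/225223 ≈ 241.74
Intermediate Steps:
I = -576 ≈ -576.00
S(q) = q²*(211 + q) (S(q) = (q + 211)*q² = (211 + q)*q² = q²*(211 + q))
√(58979 + (S(I) - 205201)/(38905 + 186318)) = √(58979 + ((-576)²*(211 - 576) - 205201)/(38905 + 186318)) = √(58979 + (331776*(-365) - 205201)/225223) = √(58979 + (-121098240 - 205201)*(1/225223)) = √(58979 - 121303441*1/225223) = √(58979 - 121303441/225223) = √(13162123876/225223) = 2*√741103256431087/225223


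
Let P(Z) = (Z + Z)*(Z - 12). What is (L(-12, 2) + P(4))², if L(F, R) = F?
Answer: 5776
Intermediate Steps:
P(Z) = 2*Z*(-12 + Z) (P(Z) = (2*Z)*(-12 + Z) = 2*Z*(-12 + Z))
(L(-12, 2) + P(4))² = (-12 + 2*4*(-12 + 4))² = (-12 + 2*4*(-8))² = (-12 - 64)² = (-76)² = 5776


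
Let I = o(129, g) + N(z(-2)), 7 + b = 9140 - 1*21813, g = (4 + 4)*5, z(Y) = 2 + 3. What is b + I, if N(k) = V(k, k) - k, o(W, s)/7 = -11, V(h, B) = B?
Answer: -12757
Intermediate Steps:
z(Y) = 5
g = 40 (g = 8*5 = 40)
o(W, s) = -77 (o(W, s) = 7*(-11) = -77)
N(k) = 0 (N(k) = k - k = 0)
b = -12680 (b = -7 + (9140 - 1*21813) = -7 + (9140 - 21813) = -7 - 12673 = -12680)
I = -77 (I = -77 + 0 = -77)
b + I = -12680 - 77 = -12757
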